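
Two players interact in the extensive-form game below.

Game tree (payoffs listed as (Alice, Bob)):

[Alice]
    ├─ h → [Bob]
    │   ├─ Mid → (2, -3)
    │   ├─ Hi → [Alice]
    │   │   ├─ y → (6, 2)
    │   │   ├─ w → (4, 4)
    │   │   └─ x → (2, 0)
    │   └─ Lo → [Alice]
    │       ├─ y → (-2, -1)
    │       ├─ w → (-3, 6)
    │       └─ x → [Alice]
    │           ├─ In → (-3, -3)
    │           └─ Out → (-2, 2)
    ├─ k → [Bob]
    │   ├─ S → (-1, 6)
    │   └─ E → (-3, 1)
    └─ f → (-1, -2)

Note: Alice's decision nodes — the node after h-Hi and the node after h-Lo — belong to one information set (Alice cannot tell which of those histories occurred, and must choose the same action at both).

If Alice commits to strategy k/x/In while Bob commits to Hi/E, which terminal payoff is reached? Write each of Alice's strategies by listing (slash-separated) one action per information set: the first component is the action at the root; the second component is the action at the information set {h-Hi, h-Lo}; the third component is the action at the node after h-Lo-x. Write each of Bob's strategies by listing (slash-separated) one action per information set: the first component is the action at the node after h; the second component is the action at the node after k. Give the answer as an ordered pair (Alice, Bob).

(-3, 1)

Trace the play path from the root:
  Alice plays k
  Bob plays E at [k]
→ terminal payoff (-3, 1).
(Alice's choice at the information set {h-Hi, h-Lo} is never reached on this path, so it doesn't affect the outcome.)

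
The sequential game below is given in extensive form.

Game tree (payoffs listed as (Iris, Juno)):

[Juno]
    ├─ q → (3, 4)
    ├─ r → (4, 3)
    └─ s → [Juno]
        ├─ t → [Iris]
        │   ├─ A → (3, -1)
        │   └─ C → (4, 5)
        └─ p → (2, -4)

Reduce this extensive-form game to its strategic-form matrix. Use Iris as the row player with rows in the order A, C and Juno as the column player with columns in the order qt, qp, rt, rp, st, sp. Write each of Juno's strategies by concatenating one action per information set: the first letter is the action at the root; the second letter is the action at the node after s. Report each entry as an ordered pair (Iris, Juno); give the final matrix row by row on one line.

           qt       qp       rt       rp       st       sp
   A    (3,4)    (3,4)    (4,3)    (4,3)   (3,-1)   (2,-4)
   C    (3,4)    (3,4)    (4,3)    (4,3)    (4,5)   (2,-4)

A: (3,4) (3,4) (4,3) (4,3) (3,-1) (2,-4) | C: (3,4) (3,4) (4,3) (4,3) (4,5) (2,-4)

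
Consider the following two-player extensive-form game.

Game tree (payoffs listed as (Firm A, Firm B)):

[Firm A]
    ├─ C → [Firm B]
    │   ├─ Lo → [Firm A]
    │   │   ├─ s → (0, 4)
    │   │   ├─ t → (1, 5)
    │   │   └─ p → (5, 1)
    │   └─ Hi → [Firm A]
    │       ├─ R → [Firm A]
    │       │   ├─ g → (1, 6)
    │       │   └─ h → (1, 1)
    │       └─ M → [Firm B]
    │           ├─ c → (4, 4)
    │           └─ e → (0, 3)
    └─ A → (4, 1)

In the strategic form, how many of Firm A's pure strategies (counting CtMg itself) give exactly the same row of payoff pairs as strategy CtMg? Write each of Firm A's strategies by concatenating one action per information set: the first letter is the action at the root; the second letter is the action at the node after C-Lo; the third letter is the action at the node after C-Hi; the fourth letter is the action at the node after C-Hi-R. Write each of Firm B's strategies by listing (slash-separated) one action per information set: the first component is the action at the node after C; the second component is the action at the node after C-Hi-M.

Row for CtMg (columns Lo/c, Lo/e, Hi/c, Hi/e): (1,5) (1,5) (4,4) (0,3).
Under CtMg, Firm A's choice at the node after C-Hi-R can never be reached regardless of what Firm B does, so varying those choices leaves every outcome unchanged.
Holding the reachable choices fixed and varying the unreachable one freely already gives 2 equivalent strategies.
No other strategy reproduces this row, so those 2 are the full class: CtMg, CtMh.

2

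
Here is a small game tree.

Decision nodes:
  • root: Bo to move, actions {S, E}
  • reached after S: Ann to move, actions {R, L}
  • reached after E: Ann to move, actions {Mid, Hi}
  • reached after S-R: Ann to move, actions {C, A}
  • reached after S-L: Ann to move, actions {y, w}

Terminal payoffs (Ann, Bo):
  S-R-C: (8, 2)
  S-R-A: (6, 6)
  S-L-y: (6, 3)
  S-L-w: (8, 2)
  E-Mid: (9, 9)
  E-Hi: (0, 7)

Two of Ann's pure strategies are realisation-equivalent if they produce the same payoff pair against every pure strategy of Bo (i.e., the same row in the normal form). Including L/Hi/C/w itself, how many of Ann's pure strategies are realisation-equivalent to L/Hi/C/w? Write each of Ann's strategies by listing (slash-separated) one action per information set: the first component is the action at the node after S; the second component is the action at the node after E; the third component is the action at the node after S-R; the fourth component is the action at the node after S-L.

4

Row for L/Hi/C/w (columns S, E): (8,2) (0,7).
Under L/Hi/C/w, Ann's choice at the node after S-R can never be reached regardless of what Bo does, so varying those choices leaves every outcome unchanged.
Holding the reachable choices fixed and varying the unreachable one freely already gives 2 equivalent strategies.
Checking the remaining rows, R/Hi/C/y, R/Hi/C/w also happen to give the same payoffs in every column, bringing the total to 4: R/Hi/C/y, R/Hi/C/w, L/Hi/C/w, L/Hi/A/w.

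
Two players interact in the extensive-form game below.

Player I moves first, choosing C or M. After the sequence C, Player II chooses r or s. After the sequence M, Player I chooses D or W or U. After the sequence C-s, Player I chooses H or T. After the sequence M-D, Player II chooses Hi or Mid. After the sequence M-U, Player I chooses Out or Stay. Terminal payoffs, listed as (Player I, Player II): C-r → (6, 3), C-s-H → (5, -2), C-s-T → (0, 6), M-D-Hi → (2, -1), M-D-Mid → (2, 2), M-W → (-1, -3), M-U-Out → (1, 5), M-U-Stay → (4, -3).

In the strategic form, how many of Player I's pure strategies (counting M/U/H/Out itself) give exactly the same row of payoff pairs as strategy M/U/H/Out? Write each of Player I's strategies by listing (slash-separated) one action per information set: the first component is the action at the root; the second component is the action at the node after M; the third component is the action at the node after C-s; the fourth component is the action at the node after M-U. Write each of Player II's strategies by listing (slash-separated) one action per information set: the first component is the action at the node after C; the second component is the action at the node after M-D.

2

Row for M/U/H/Out (columns r/Hi, r/Mid, s/Hi, s/Mid): (1,5) (1,5) (1,5) (1,5).
Under M/U/H/Out, Player I's choice at the node after C-s can never be reached regardless of what Player II does, so varying those choices leaves every outcome unchanged.
Holding the reachable choices fixed and varying the unreachable one freely already gives 2 equivalent strategies.
No other strategy reproduces this row, so those 2 are the full class: M/U/H/Out, M/U/T/Out.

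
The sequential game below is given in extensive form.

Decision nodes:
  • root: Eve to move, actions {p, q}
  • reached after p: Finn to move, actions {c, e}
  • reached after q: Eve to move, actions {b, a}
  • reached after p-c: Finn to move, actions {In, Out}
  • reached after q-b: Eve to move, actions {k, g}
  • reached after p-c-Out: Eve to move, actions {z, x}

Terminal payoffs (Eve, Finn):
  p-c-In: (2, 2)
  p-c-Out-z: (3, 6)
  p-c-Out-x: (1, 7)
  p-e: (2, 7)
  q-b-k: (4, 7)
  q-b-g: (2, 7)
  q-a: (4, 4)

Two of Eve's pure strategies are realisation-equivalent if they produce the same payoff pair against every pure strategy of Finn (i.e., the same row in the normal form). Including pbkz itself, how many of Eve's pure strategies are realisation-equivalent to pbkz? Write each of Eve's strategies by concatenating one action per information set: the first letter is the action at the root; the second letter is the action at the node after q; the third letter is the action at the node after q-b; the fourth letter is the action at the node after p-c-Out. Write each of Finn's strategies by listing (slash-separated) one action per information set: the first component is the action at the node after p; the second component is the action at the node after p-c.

Row for pbkz (columns c/In, c/Out, e/In, e/Out): (2,2) (3,6) (2,7) (2,7).
Under pbkz, Eve's choice at the node after q and at the node after q-b can never be reached regardless of what Finn does, so varying those choices leaves every outcome unchanged.
Holding the reachable choices fixed and varying the unreachable ones freely already gives 2 × 2 = 4 equivalent strategies.
No other strategy reproduces this row, so those 4 are the full class: pbkz, pbgz, pakz, pagz.

4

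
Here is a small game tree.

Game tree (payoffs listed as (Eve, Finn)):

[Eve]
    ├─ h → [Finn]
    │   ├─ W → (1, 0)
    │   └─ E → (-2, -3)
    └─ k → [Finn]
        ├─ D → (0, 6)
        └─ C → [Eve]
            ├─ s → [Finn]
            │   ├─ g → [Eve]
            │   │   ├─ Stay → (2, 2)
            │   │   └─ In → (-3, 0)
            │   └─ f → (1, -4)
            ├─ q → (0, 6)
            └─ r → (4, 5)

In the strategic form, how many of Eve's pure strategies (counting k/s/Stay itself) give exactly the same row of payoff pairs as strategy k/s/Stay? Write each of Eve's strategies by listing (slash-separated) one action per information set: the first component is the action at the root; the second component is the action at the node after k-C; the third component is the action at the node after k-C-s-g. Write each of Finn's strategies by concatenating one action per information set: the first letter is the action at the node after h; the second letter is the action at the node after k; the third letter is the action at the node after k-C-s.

Row for k/s/Stay (columns WDg, WDf, WCg, WCf, EDg, EDf, ECg, ECf): (0,6) (0,6) (2,2) (1,-4) (0,6) (0,6) (2,2) (1,-4).
Every one of Eve's information sets is on the play path for some reply by Finn when Eve follows k/s/Stay.
Changing the action at any of them therefore changes at least one column, so only k/s/Stay itself gives this row.

1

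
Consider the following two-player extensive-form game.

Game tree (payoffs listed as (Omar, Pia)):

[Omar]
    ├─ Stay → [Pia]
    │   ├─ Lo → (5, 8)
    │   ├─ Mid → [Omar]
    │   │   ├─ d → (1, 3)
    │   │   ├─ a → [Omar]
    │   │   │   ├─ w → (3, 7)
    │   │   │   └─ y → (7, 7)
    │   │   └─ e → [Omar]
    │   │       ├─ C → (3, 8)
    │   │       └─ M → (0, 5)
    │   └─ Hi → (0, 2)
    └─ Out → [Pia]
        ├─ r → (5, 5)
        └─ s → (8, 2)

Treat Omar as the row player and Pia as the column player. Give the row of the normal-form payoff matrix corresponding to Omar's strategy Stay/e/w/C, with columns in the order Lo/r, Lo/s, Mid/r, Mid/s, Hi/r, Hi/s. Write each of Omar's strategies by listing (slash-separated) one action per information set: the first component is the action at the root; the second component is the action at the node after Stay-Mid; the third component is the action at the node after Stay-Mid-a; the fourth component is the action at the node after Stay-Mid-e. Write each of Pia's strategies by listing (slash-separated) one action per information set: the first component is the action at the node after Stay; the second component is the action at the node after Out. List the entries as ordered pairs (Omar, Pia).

vs Lo/r: Omar plays Stay → Pia plays Lo at [Stay] → (5, 8)
vs Lo/s: Omar plays Stay → Pia plays Lo at [Stay] → (5, 8)
vs Mid/r: Omar plays Stay → Pia plays Mid at [Stay] → Omar plays e at [Stay-Mid] → Omar plays C at [Stay-Mid-e] → (3, 8)
vs Mid/s: Omar plays Stay → Pia plays Mid at [Stay] → Omar plays e at [Stay-Mid] → Omar plays C at [Stay-Mid-e] → (3, 8)
vs Hi/r: Omar plays Stay → Pia plays Hi at [Stay] → (0, 2)
vs Hi/s: Omar plays Stay → Pia plays Hi at [Stay] → (0, 2)

(5,8) (5,8) (3,8) (3,8) (0,2) (0,2)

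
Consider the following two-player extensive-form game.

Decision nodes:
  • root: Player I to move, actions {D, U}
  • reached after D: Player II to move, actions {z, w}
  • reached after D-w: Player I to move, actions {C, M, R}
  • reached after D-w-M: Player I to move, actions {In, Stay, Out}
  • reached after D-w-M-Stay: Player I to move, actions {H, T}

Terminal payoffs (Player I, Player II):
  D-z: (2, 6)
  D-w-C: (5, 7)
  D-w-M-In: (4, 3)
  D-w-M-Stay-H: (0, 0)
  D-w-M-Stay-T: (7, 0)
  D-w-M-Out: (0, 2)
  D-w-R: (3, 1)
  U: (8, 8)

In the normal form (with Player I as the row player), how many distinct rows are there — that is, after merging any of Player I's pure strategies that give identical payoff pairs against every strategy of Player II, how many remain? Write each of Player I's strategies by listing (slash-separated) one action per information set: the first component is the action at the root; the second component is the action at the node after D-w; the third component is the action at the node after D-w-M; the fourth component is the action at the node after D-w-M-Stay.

Player I has 36 pure strategies: D/C/In/H, D/C/In/T, D/C/Stay/H, D/C/Stay/T, D/C/Out/H, D/C/Out/T, D/M/In/H, D/M/In/T, D/M/Stay/H, D/M/Stay/T, D/M/Out/H, D/M/Out/T, D/R/In/H, D/R/In/T, D/R/Stay/H, D/R/Stay/T, D/R/Out/H, D/R/Out/T, U/C/In/H, U/C/In/T, U/C/Stay/H, U/C/Stay/T, U/C/Out/H, U/C/Out/T, U/M/In/H, U/M/In/T, U/M/Stay/H, U/M/Stay/T, U/M/Out/H, U/M/Out/T, U/R/In/H, U/R/In/T, U/R/Stay/H, U/R/Stay/T, U/R/Out/H, U/R/Out/T. Columns: z, w.
{D/C/In/H, D/C/In/T, D/C/Stay/H, D/C/Stay/T, D/C/Out/H, D/C/Out/T} → row (2,6) (5,7)
{D/M/In/H, D/M/In/T} → row (2,6) (4,3)
{D/M/Stay/H} → row (2,6) (0,0)
{D/M/Stay/T} → row (2,6) (7,0)
{D/M/Out/H, D/M/Out/T} → row (2,6) (0,2)
{D/R/In/H, D/R/In/T, D/R/Stay/H, D/R/Stay/T, D/R/Out/H, D/R/Out/T} → row (2,6) (3,1)
{U/C/In/H, U/C/In/T, U/C/Stay/H, U/C/Stay/T, U/C/Out/H, U/C/Out/T, U/M/In/H, U/M/In/T, U/M/Stay/H, U/M/Stay/T, U/M/Out/H, U/M/Out/T, U/R/In/H, U/R/In/T, U/R/Stay/H, U/R/Stay/T, U/R/Out/H, U/R/Out/T} → row (8,8) (8,8)
That's 7 distinct rows out of 36 strategies.

7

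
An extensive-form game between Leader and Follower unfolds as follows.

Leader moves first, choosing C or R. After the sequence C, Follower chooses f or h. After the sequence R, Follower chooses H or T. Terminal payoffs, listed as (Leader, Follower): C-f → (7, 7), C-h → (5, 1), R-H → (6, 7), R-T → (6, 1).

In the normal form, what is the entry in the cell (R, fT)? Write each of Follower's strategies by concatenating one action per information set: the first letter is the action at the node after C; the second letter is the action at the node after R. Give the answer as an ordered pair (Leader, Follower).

(6, 1)

Trace the play path from the root:
  Leader plays R
  Follower plays T at [R]
→ terminal payoff (6, 1).
(Follower's choice at the node after C is never reached on this path, so it doesn't affect the outcome.)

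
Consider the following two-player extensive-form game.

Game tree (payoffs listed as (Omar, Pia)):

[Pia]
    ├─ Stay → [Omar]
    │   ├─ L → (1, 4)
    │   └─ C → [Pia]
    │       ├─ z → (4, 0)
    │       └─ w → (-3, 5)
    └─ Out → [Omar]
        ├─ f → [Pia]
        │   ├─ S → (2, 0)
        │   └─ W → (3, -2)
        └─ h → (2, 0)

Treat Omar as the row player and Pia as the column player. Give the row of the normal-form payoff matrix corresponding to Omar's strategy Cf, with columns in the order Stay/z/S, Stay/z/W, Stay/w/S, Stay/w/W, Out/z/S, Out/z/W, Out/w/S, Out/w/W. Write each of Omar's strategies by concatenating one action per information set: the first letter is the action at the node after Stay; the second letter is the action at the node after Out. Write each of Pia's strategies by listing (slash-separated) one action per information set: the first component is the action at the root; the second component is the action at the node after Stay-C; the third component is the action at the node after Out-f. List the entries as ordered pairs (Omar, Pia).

(4,0) (4,0) (-3,5) (-3,5) (2,0) (3,-2) (2,0) (3,-2)

vs Stay/z/S: Pia plays Stay → Omar plays C at [Stay] → Pia plays z at [Stay-C] → (4, 0)
vs Stay/z/W: Pia plays Stay → Omar plays C at [Stay] → Pia plays z at [Stay-C] → (4, 0)
vs Stay/w/S: Pia plays Stay → Omar plays C at [Stay] → Pia plays w at [Stay-C] → (-3, 5)
vs Stay/w/W: Pia plays Stay → Omar plays C at [Stay] → Pia plays w at [Stay-C] → (-3, 5)
vs Out/z/S: Pia plays Out → Omar plays f at [Out] → Pia plays S at [Out-f] → (2, 0)
vs Out/z/W: Pia plays Out → Omar plays f at [Out] → Pia plays W at [Out-f] → (3, -2)
vs Out/w/S: Pia plays Out → Omar plays f at [Out] → Pia plays S at [Out-f] → (2, 0)
vs Out/w/W: Pia plays Out → Omar plays f at [Out] → Pia plays W at [Out-f] → (3, -2)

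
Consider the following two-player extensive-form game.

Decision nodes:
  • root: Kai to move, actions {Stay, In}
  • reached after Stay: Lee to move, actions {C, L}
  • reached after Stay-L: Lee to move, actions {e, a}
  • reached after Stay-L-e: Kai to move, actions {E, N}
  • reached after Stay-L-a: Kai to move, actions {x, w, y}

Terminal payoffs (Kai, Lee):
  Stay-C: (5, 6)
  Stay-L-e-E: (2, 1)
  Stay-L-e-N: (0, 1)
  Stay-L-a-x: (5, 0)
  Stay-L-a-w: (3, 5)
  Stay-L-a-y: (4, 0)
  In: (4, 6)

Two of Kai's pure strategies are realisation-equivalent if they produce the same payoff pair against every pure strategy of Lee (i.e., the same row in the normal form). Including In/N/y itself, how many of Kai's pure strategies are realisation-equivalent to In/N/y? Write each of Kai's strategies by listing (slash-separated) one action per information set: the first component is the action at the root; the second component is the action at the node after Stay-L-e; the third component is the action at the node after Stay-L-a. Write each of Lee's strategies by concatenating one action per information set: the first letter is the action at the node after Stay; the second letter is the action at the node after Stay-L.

Row for In/N/y (columns Ce, Ca, Le, La): (4,6) (4,6) (4,6) (4,6).
Under In/N/y, Kai's choice at the node after Stay-L-e and at the node after Stay-L-a can never be reached regardless of what Lee does, so varying those choices leaves every outcome unchanged.
Holding the reachable choices fixed and varying the unreachable ones freely already gives 2 × 3 = 6 equivalent strategies.
No other strategy reproduces this row, so those 6 are the full class: In/E/x, In/E/w, In/E/y, In/N/x, In/N/w, In/N/y.

6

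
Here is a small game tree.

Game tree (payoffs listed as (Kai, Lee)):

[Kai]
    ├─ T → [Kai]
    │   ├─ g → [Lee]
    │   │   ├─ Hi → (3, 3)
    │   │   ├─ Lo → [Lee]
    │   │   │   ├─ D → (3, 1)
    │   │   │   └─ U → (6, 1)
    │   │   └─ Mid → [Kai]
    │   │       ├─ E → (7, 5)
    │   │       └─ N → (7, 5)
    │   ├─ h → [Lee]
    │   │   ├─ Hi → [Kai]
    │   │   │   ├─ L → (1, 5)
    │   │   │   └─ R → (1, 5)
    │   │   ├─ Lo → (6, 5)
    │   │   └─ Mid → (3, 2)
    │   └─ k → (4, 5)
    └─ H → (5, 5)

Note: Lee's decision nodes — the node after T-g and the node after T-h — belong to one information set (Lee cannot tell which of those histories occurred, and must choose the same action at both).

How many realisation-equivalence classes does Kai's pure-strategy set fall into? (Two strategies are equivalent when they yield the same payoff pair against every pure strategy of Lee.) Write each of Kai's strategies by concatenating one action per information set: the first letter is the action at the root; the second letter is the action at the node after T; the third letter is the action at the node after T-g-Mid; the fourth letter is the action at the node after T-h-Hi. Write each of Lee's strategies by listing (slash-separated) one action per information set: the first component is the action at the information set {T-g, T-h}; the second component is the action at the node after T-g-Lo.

4

Kai has 24 pure strategies: TgEL, TgER, TgNL, TgNR, ThEL, ThER, ThNL, ThNR, TkEL, TkER, TkNL, TkNR, HgEL, HgER, HgNL, HgNR, HhEL, HhER, HhNL, HhNR, HkEL, HkER, HkNL, HkNR. Columns: Hi/D, Hi/U, Lo/D, Lo/U, Mid/D, Mid/U.
{TgEL, TgER, TgNL, TgNR} → row (3,3) (3,3) (3,1) (6,1) (7,5) (7,5)
{ThEL, ThER, ThNL, ThNR} → row (1,5) (1,5) (6,5) (6,5) (3,2) (3,2)
{TkEL, TkER, TkNL, TkNR} → row (4,5) (4,5) (4,5) (4,5) (4,5) (4,5)
{HgEL, HgER, HgNL, HgNR, HhEL, HhER, HhNL, HhNR, HkEL, HkER, HkNL, HkNR} → row (5,5) (5,5) (5,5) (5,5) (5,5) (5,5)
That's 4 distinct rows out of 24 strategies.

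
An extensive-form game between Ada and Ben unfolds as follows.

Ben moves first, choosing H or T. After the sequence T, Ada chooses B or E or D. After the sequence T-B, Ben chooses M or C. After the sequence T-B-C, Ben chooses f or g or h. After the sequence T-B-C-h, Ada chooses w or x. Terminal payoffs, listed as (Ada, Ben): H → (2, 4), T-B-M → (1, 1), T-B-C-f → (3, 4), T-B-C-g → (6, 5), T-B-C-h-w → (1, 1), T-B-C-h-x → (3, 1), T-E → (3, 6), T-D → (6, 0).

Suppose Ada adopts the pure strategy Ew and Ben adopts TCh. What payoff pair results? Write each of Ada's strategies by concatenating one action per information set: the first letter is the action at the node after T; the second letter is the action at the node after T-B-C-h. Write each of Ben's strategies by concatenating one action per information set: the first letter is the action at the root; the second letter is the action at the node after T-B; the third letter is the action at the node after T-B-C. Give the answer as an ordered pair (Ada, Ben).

(3, 6)

Trace the play path from the root:
  Ben plays T
  Ada plays E at [T]
→ terminal payoff (3, 6).
(Ada's choice at the node after T-B-C-h is never reached on this path, so it doesn't affect the outcome.)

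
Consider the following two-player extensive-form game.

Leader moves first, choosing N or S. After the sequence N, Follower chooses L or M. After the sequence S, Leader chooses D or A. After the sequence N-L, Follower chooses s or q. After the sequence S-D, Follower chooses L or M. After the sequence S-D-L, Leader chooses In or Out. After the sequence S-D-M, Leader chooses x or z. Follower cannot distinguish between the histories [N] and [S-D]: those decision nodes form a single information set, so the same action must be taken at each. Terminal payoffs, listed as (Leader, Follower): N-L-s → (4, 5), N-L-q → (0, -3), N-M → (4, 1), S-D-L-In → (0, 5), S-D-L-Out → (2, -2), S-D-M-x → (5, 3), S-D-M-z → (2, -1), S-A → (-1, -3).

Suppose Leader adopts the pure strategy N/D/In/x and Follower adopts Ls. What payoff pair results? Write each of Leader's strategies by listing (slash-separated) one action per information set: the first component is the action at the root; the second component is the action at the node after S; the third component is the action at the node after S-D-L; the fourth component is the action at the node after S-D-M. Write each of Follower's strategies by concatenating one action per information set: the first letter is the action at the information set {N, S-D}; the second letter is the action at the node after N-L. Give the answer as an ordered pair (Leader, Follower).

Trace the play path from the root:
  Leader plays N
  Follower plays L at [N]
  Follower plays s at [N-L]
→ terminal payoff (4, 5).
(Leader's choice at the node after S is never reached on this path, so it doesn't affect the outcome.)

(4, 5)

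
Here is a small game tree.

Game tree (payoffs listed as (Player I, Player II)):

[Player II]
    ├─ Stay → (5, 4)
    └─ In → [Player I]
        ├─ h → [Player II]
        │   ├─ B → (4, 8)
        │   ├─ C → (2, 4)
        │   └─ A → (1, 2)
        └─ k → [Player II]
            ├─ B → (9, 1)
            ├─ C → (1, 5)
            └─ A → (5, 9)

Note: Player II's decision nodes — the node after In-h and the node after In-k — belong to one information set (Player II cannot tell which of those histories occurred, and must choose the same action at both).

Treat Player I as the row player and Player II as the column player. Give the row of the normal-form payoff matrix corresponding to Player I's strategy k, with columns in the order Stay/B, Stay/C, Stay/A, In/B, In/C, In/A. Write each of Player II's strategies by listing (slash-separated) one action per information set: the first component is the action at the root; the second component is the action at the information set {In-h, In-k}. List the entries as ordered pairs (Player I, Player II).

(5,4) (5,4) (5,4) (9,1) (1,5) (5,9)

vs Stay/B: Player II plays Stay → (5, 4)
vs Stay/C: Player II plays Stay → (5, 4)
vs Stay/A: Player II plays Stay → (5, 4)
vs In/B: Player II plays In → Player I plays k at [In] → Player II plays B at [In-k] → (9, 1)
vs In/C: Player II plays In → Player I plays k at [In] → Player II plays C at [In-k] → (1, 5)
vs In/A: Player II plays In → Player I plays k at [In] → Player II plays A at [In-k] → (5, 9)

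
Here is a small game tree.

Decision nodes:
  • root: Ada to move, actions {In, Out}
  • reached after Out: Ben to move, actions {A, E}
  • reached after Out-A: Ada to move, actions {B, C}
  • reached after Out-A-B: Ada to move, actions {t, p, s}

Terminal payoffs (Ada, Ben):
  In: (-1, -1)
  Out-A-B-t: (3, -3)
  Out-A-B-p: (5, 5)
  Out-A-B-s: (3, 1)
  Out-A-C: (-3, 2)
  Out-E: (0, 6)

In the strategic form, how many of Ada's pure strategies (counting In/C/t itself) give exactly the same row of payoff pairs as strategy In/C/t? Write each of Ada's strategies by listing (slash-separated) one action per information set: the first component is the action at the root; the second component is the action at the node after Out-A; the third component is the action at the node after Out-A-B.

Row for In/C/t (columns A, E): (-1,-1) (-1,-1).
Under In/C/t, Ada's choice at the node after Out-A and at the node after Out-A-B can never be reached regardless of what Ben does, so varying those choices leaves every outcome unchanged.
Holding the reachable choices fixed and varying the unreachable ones freely already gives 2 × 3 = 6 equivalent strategies.
No other strategy reproduces this row, so those 6 are the full class: In/B/t, In/B/p, In/B/s, In/C/t, In/C/p, In/C/s.

6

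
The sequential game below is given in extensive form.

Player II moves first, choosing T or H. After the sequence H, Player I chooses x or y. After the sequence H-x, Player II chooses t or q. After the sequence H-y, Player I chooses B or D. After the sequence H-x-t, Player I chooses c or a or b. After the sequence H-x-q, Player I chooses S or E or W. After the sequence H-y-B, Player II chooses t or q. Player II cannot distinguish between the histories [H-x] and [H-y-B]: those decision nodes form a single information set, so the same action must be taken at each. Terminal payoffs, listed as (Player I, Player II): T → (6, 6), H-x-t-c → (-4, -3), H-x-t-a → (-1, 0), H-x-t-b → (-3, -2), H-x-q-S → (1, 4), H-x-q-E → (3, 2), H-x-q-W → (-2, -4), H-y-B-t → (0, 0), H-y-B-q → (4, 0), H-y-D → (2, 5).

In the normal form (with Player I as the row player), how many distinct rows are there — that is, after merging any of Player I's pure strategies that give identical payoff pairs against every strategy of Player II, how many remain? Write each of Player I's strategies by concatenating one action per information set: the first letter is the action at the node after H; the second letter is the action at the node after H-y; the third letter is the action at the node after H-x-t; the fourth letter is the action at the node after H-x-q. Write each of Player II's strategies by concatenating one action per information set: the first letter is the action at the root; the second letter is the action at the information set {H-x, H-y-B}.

Player I has 36 pure strategies: xBcS, xBcE, xBcW, xBaS, xBaE, xBaW, xBbS, xBbE, xBbW, xDcS, xDcE, xDcW, xDaS, xDaE, xDaW, xDbS, xDbE, xDbW, yBcS, yBcE, yBcW, yBaS, yBaE, yBaW, yBbS, yBbE, yBbW, yDcS, yDcE, yDcW, yDaS, yDaE, yDaW, yDbS, yDbE, yDbW. Columns: Tt, Tq, Ht, Hq.
{xBcS, xDcS} → row (6,6) (6,6) (-4,-3) (1,4)
{xBcE, xDcE} → row (6,6) (6,6) (-4,-3) (3,2)
{xBcW, xDcW} → row (6,6) (6,6) (-4,-3) (-2,-4)
{xBaS, xDaS} → row (6,6) (6,6) (-1,0) (1,4)
{xBaE, xDaE} → row (6,6) (6,6) (-1,0) (3,2)
{xBaW, xDaW} → row (6,6) (6,6) (-1,0) (-2,-4)
{xBbS, xDbS} → row (6,6) (6,6) (-3,-2) (1,4)
{xBbE, xDbE} → row (6,6) (6,6) (-3,-2) (3,2)
{xBbW, xDbW} → row (6,6) (6,6) (-3,-2) (-2,-4)
{yBcS, yBcE, yBcW, yBaS, yBaE, yBaW, yBbS, yBbE, yBbW} → row (6,6) (6,6) (0,0) (4,0)
{yDcS, yDcE, yDcW, yDaS, yDaE, yDaW, yDbS, yDbE, yDbW} → row (6,6) (6,6) (2,5) (2,5)
That's 11 distinct rows out of 36 strategies.

11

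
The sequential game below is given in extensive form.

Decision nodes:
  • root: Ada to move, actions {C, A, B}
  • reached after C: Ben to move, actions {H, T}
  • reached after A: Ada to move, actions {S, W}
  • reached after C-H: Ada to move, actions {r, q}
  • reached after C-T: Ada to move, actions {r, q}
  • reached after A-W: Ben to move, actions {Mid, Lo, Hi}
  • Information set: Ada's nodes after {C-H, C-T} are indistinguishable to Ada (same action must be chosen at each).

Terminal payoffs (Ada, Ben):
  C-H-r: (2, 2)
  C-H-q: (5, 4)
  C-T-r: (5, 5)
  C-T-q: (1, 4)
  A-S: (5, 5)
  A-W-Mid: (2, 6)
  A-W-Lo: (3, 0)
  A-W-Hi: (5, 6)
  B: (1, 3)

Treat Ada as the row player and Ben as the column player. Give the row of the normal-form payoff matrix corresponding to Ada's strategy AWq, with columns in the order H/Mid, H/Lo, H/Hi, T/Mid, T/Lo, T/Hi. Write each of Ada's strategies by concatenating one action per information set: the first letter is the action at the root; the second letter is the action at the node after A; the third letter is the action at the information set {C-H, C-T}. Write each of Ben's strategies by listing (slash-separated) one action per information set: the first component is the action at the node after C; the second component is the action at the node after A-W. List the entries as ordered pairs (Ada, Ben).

vs H/Mid: Ada plays A → Ada plays W at [A] → Ben plays Mid at [A-W] → (2, 6)
vs H/Lo: Ada plays A → Ada plays W at [A] → Ben plays Lo at [A-W] → (3, 0)
vs H/Hi: Ada plays A → Ada plays W at [A] → Ben plays Hi at [A-W] → (5, 6)
vs T/Mid: Ada plays A → Ada plays W at [A] → Ben plays Mid at [A-W] → (2, 6)
vs T/Lo: Ada plays A → Ada plays W at [A] → Ben plays Lo at [A-W] → (3, 0)
vs T/Hi: Ada plays A → Ada plays W at [A] → Ben plays Hi at [A-W] → (5, 6)

(2,6) (3,0) (5,6) (2,6) (3,0) (5,6)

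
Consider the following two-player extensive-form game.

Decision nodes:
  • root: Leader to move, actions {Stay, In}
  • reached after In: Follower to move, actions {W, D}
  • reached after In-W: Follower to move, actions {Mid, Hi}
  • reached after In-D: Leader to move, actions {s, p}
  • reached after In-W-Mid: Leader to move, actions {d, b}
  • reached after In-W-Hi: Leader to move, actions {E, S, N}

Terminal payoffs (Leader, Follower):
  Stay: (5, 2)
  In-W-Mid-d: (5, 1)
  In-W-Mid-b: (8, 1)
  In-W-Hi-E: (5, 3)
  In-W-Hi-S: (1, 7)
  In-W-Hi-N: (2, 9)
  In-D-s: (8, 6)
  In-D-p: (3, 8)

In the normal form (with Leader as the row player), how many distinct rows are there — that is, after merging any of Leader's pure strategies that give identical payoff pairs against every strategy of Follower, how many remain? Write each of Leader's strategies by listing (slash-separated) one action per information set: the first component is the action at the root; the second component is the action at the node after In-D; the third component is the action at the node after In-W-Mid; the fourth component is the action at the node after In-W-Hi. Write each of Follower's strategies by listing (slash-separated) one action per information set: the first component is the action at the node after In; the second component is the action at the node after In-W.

Leader has 24 pure strategies: Stay/s/d/E, Stay/s/d/S, Stay/s/d/N, Stay/s/b/E, Stay/s/b/S, Stay/s/b/N, Stay/p/d/E, Stay/p/d/S, Stay/p/d/N, Stay/p/b/E, Stay/p/b/S, Stay/p/b/N, In/s/d/E, In/s/d/S, In/s/d/N, In/s/b/E, In/s/b/S, In/s/b/N, In/p/d/E, In/p/d/S, In/p/d/N, In/p/b/E, In/p/b/S, In/p/b/N. Columns: W/Mid, W/Hi, D/Mid, D/Hi.
{Stay/s/d/E, Stay/s/d/S, Stay/s/d/N, Stay/s/b/E, Stay/s/b/S, Stay/s/b/N, Stay/p/d/E, Stay/p/d/S, Stay/p/d/N, Stay/p/b/E, Stay/p/b/S, Stay/p/b/N} → row (5,2) (5,2) (5,2) (5,2)
{In/s/d/E} → row (5,1) (5,3) (8,6) (8,6)
{In/s/d/S} → row (5,1) (1,7) (8,6) (8,6)
{In/s/d/N} → row (5,1) (2,9) (8,6) (8,6)
{In/s/b/E} → row (8,1) (5,3) (8,6) (8,6)
{In/s/b/S} → row (8,1) (1,7) (8,6) (8,6)
{In/s/b/N} → row (8,1) (2,9) (8,6) (8,6)
{In/p/d/E} → row (5,1) (5,3) (3,8) (3,8)
{In/p/d/S} → row (5,1) (1,7) (3,8) (3,8)
{In/p/d/N} → row (5,1) (2,9) (3,8) (3,8)
{In/p/b/E} → row (8,1) (5,3) (3,8) (3,8)
{In/p/b/S} → row (8,1) (1,7) (3,8) (3,8)
{In/p/b/N} → row (8,1) (2,9) (3,8) (3,8)
That's 13 distinct rows out of 24 strategies.

13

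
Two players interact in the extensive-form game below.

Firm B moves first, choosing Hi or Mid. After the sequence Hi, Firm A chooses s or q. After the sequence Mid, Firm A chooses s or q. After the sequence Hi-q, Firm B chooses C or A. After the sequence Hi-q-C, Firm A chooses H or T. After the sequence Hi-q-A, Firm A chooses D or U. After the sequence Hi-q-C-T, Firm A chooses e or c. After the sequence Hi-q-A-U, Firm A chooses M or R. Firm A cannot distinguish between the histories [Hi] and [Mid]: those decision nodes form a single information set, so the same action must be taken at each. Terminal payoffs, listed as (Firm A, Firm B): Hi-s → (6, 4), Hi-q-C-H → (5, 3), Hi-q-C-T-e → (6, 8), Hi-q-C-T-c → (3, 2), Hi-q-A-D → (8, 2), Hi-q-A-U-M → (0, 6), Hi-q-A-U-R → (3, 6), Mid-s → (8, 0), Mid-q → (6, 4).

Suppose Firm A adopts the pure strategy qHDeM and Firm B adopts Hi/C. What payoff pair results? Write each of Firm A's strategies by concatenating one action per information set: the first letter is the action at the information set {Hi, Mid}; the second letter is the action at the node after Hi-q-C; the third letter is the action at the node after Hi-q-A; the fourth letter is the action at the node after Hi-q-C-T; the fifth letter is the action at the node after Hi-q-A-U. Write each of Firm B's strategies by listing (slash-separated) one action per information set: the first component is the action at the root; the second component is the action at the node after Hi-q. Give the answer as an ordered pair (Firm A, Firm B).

(5, 3)

Trace the play path from the root:
  Firm B plays Hi
  Firm A plays q at [Hi]
  Firm B plays C at [Hi-q]
  Firm A plays H at [Hi-q-C]
→ terminal payoff (5, 3).
(Firm A's choice at the node after Hi-q-A is never reached on this path, so it doesn't affect the outcome.)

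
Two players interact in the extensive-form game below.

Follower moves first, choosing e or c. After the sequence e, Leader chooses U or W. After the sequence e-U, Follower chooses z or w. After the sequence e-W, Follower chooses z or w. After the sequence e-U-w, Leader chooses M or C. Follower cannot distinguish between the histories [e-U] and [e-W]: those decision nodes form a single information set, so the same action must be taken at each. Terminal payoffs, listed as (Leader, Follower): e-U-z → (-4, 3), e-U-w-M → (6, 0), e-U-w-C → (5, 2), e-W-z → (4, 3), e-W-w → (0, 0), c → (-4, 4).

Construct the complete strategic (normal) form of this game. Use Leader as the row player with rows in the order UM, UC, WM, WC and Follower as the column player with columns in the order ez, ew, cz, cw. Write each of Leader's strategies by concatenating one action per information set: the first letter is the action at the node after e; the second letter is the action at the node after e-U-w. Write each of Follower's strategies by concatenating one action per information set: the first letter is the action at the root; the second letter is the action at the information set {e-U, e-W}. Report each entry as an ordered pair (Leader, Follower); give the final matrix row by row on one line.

UM: (-4,3) (6,0) (-4,4) (-4,4) | UC: (-4,3) (5,2) (-4,4) (-4,4) | WM: (4,3) (0,0) (-4,4) (-4,4) | WC: (4,3) (0,0) (-4,4) (-4,4)

           ez       ew       cz       cw
  UM   (-4,3)    (6,0)   (-4,4)   (-4,4)
  UC   (-4,3)    (5,2)   (-4,4)   (-4,4)
  WM    (4,3)    (0,0)   (-4,4)   (-4,4)
  WC    (4,3)    (0,0)   (-4,4)   (-4,4)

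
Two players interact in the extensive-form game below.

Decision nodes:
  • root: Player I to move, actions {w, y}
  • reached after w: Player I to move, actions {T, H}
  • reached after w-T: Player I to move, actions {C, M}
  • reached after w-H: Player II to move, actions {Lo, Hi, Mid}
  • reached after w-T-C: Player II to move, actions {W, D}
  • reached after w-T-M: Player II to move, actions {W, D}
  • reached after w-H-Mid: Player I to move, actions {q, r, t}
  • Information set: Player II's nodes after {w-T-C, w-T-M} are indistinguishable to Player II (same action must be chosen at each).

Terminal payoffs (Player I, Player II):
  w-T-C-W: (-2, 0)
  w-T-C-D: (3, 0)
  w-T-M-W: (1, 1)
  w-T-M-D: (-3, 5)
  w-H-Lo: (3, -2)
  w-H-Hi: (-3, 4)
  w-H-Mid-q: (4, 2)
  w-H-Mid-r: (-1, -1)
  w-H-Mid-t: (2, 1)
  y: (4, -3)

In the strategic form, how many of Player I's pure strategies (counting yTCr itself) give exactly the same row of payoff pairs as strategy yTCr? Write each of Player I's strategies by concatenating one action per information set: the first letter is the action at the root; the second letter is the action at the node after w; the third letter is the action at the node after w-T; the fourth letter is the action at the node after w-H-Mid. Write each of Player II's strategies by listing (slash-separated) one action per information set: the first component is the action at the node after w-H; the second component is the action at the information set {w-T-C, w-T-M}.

Row for yTCr (columns Lo/W, Lo/D, Hi/W, Hi/D, Mid/W, Mid/D): (4,-3) (4,-3) (4,-3) (4,-3) (4,-3) (4,-3).
Under yTCr, Player I's choice at the node after w and at the node after w-T and at the node after w-H-Mid can never be reached regardless of what Player II does, so varying those choices leaves every outcome unchanged.
Holding the reachable choices fixed and varying the unreachable ones freely already gives 2 × 2 × 3 = 12 equivalent strategies.
No other strategy reproduces this row, so those 12 are the full class: yTCq, yTCr, yTCt, yTMq, yTMr, yTMt, yHCq, yHCr, yHCt, yHMq, yHMr, yHMt.

12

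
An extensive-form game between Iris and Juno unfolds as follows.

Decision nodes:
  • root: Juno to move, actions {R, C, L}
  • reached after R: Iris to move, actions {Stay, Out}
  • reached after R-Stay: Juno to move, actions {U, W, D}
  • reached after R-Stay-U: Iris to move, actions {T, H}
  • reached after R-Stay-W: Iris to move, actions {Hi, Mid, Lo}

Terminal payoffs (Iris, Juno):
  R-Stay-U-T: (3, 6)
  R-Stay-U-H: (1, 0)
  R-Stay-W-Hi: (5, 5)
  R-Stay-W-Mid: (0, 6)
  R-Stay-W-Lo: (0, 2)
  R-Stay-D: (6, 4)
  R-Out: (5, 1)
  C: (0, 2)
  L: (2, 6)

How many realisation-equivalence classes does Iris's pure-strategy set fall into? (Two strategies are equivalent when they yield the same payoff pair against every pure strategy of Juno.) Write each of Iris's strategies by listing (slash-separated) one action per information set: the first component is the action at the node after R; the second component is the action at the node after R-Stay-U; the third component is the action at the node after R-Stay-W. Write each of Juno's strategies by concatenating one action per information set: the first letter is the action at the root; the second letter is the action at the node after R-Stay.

Iris has 12 pure strategies: Stay/T/Hi, Stay/T/Mid, Stay/T/Lo, Stay/H/Hi, Stay/H/Mid, Stay/H/Lo, Out/T/Hi, Out/T/Mid, Out/T/Lo, Out/H/Hi, Out/H/Mid, Out/H/Lo. Columns: RU, RW, RD, CU, CW, CD, LU, LW, LD.
{Stay/T/Hi} → row (3,6) (5,5) (6,4) (0,2) (0,2) (0,2) (2,6) (2,6) (2,6)
{Stay/T/Mid} → row (3,6) (0,6) (6,4) (0,2) (0,2) (0,2) (2,6) (2,6) (2,6)
{Stay/T/Lo} → row (3,6) (0,2) (6,4) (0,2) (0,2) (0,2) (2,6) (2,6) (2,6)
{Stay/H/Hi} → row (1,0) (5,5) (6,4) (0,2) (0,2) (0,2) (2,6) (2,6) (2,6)
{Stay/H/Mid} → row (1,0) (0,6) (6,4) (0,2) (0,2) (0,2) (2,6) (2,6) (2,6)
{Stay/H/Lo} → row (1,0) (0,2) (6,4) (0,2) (0,2) (0,2) (2,6) (2,6) (2,6)
{Out/T/Hi, Out/T/Mid, Out/T/Lo, Out/H/Hi, Out/H/Mid, Out/H/Lo} → row (5,1) (5,1) (5,1) (0,2) (0,2) (0,2) (2,6) (2,6) (2,6)
That's 7 distinct rows out of 12 strategies.

7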